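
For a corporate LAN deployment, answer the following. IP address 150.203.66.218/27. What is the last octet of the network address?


Given: IP = 150.203.66.218, prefix = /27
Subnet mask = 255.255.255.224
Last octet of IP: 218
Last octet of mask: 224
Network last octet = 218 AND 224 = 192

192


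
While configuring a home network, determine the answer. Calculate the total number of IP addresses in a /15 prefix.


Given: CIDR prefix /15
Host bits = 32 - 15 = 17
Total addresses = 2^17 = 131072

131072


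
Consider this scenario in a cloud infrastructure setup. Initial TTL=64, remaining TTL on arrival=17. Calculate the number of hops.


Given: initial TTL = 64, received TTL = 17
Hops = initial TTL - received TTL
Hops = 64 - 17 = 47

47


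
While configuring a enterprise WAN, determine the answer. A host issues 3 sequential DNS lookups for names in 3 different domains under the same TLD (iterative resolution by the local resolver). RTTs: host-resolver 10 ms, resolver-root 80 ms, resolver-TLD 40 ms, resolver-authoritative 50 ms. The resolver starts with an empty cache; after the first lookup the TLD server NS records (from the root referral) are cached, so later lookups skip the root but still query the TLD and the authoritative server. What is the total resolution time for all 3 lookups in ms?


Lookup 1 (cold cache): local + root + TLD + auth = 10 + 80 + 40 + 50 = 180 ms
Lookups 2..3 (TLD NS cached -> skip root; new domain -> still ask TLD and auth): local + TLD + auth = 10 + 40 + 50 = 100 ms each
Remaining 2 lookups: 2 * 100 = 200 ms
Total = 180 + 200 = 380 ms

380


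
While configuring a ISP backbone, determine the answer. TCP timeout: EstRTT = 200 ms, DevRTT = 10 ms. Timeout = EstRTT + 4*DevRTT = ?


Given: EstRTT = 200 ms, DevRTT = 10 ms
Timeout = EstRTT + 4 * DevRTT
4 * DevRTT = 4 * 10 = 40
Timeout = 200 + 40 = 240 ms

240


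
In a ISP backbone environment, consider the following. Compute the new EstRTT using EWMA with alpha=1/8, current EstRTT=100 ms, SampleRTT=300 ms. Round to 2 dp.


Given: EstRTT = 100 ms, SampleRTT = 300 ms, alpha = 1/8
New EstRTT = (1 - alpha) * EstRTT + alpha * SampleRTT
(7/8) * 100 = 87.5
(1/8) * 300 = 37.5
New EstRTT = 87.5 + 37.5 = 125 ms -> 125.00 ms (2 dp)

125.00


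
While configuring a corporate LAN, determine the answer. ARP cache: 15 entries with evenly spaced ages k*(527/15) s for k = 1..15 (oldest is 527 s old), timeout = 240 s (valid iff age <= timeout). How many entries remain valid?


Ages are k * 527/15 s for k = 1..15 (spacing = 35.1333 s).
Entry k is valid iff k * 527/15 <= 240 iff k <= 15 * 240 / 527 = 6.8311
n_valid = floor(6.8311) = 6
(n_stale = 15 - 6 = 9)

6


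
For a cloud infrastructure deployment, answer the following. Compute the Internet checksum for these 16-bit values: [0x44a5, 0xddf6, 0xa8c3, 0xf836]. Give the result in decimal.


Given words: [0x44a5, 0xddf6, 0xa8c3, 0xf836]
Step 1: Sum all words
Raw sum = 17573 + 56822 + 43203 + 63542 = 181140
Step 2: Fold carry: (50068 + 2) = 50070
One's complement = ~50070 & 0xFFFF = 15465

15465


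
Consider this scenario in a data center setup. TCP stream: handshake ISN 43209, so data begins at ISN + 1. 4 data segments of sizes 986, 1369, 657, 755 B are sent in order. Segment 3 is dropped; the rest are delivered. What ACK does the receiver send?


SYN uses sequence number 43209; first data byte = ISN + 1 = 43210.
Segment 1: SEQ = 43210, len = 986 B, covers [43210, 44195]
Segment 2: SEQ = 44196, len = 1369 B, covers [44196, 45564]
Segment 3: SEQ = 45565, len = 657 B, covers [45565, 46221] [LOST]
Segment 4: SEQ = 46222, len = 755 B, covers [46222, 46976]
In-order data received: bytes [43210, 45564] (segments 1..2).
Segment 3 missing -> gap begins at byte 45565; later segments buffered out of order.
Cumulative ACK = next expected in-order byte = 43210 + 986 + 1369 = 45565

45565


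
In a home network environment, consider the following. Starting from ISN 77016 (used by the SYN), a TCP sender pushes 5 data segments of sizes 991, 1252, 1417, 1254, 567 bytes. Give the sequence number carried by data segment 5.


The SYN occupies sequence number ISN = 77016, so the first data byte is ISN + 1 = 77017.
SEQ of data segment i = (ISN + 1) + sum of payload sizes of segments 1..i-1.
Segment 1: SEQ = 77017, payload = 991 bytes
Segment 2: SEQ = 78008, payload = 1252 bytes
Segment 3: SEQ = 79260, payload = 1417 bytes
Segment 4: SEQ = 80677, payload = 1254 bytes
Segment 5: SEQ = 81931, payload = 567 bytes
SEQ of segment 5 = 77017 + 991 + 1252 + 1417 + 1254 = 81931

81931


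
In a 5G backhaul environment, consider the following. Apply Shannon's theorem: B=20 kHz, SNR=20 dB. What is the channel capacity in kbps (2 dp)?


Given: B = 20 kHz, SNR = 20 dB
SNR linear = 10^(20/10) = 100
1 + SNR = 101
log2(101) = 6.6582114828
C = 20 * 1000 * 6.6582114828 = 133164.2297 bps
C = 133.164230 kbps -> 133.16 kbps (2 dp)

133.16


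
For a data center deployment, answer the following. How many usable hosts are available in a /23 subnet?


Given: subnet mask /23
Host bits = 32 - 23 = 9
Total addresses = 2^9 = 512
Usable hosts = 512 - 2 (network + broadcast) = 510

510


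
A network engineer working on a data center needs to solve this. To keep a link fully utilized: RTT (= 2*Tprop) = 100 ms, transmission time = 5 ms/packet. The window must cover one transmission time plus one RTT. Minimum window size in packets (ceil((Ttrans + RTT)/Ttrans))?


Given: Ttrans = 5 ms, RTT = 100 ms (= 2 * Tprop, Tprop = 50 ms)
Time until first ACK returns = Ttrans + RTT = 5 + 100 = 105 ms
Need W * Ttrans >= Ttrans + RTT  ->  W >= (Ttrans + RTT) / Ttrans
(Ttrans + RTT) / Ttrans = 105 / 5 = 21
W_min = ceil(21) = 21

21


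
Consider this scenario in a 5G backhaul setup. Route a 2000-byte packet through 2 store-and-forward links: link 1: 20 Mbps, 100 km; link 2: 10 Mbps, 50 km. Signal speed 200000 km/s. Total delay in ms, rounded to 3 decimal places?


Packet = 2000 bytes = 16000 bits. Store-and-forward: sum (t_trans + t_prop) per link.
Link 1: t_trans = 16000/(20*10^6) s = 0.8000 ms; t_prop = 100/200000 s = 0.5000 ms; subtotal = 1.3000 ms
Link 2: t_trans = 16000/(10*10^6) s = 1.6000 ms; t_prop = 50/200000 s = 0.2500 ms; subtotal = 1.8500 ms
End-to-end = 1.3000 + 1.8500 = 3.1500 ms -> 3.150 ms (3 dp)

3.150


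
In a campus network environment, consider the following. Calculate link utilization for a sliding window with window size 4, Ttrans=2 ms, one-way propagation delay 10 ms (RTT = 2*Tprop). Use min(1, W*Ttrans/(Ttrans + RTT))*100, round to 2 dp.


Given: W = 4, Ttrans = 2 ms, RTT = 20 ms (= 2 * Tprop, Tprop = 10 ms)
Cycle time = Ttrans + RTT = 2 + 20 = 22 ms (first packet sent until its ACK returns)
W * Ttrans = 4 * 2 = 8 ms of sending per cycle
W * Ttrans / (Ttrans + RTT) = 8 / 22 = 0.363636
U = min(1, 0.363636) = 0.363636
U% = 36.36%

36.36


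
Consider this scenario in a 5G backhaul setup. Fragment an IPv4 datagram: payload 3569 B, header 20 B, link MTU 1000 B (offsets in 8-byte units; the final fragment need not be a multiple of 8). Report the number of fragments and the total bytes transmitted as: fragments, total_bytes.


Max data per non-final fragment = floor((MTU - header)/8)*8 = floor((1000 - 20)/8)*8 = floor(980/8)*8 = 976 B
Final fragment needs no 8-byte alignment: it can carry up to MTU - header = 980 B
Non-final fragments needed = ceil((payload - 980) / 976) = ceil(2589/976) = ceil(2.6527) = 3
Number of fragments = 3 + 1 = 4
Fragment sizes (data): 3 * 976 B + 641 B (last, 641 <= 980 OK)
Total bytes sent = payload + n_frags * header = 3569 + 4*20 = 3569 + 80 = 3649 B

4, 3649


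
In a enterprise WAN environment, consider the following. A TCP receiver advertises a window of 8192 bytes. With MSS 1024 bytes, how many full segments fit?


Given: RWND = 8192 bytes, MSS = 1024 bytes
Full segments = floor(RWND / MSS)
Full segments = floor(8192 / 1024)
Full segments = floor(8.0) = 8

8


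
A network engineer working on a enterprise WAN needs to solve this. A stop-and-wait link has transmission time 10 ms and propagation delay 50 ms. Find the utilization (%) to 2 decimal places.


Given: Ttrans = 10 ms, Tprop = 50 ms
RTT = 2 * Tprop = 2 * 50 = 100 ms
U = Ttrans / (Ttrans + RTT)
U = 10 / (10 + 100)
U = 10 / 110 = 0.090909
U% = 9.09%

9.09


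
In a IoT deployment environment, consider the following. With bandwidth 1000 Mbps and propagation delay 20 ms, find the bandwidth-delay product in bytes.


Given: bandwidth = 1000 Mbps, delay = 20 ms
BDP in bits = 1000 * 10^6 * 20 / 1000
BDP in bits = 20000000
BDP in bytes = 20000000 / 8 = 2500000

2500000


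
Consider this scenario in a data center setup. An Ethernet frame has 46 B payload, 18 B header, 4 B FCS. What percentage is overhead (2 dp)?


Given: payload = 46 B, header = 18 B, trailer = 4 B
Overhead bytes = header + trailer = 18 + 4 = 22
Total frame = payload + overhead = 46 + 22 = 68
Overhead % = 22 / 68 * 100 = 32.3529% -> 32.35% (2 dp)

32.35


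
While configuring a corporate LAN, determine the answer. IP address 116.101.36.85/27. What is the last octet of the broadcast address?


Given: IP = 116.101.36.85, prefix = /27
Host bits = 32 - 27 = 5
Network last octet = 85 AND mask = 64
Host part size = 2^5 - 1 = 31
Broadcast last octet = 64 OR 31 = 95

95


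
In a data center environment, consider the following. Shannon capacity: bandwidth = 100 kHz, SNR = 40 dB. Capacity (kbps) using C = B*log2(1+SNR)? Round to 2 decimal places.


Given: B = 100 kHz, SNR = 40 dB
SNR linear = 10^(40/10) = 10000
1 + SNR = 10001
log2(10001) = 13.2878566418
C = 100 * 1000 * 13.2878566418 = 1328785.6642 bps
C = 1328.785664 kbps -> 1328.79 kbps (2 dp)

1328.79


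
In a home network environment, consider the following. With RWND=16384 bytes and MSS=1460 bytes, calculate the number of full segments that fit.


Given: RWND = 16384 bytes, MSS = 1460 bytes
Full segments = floor(RWND / MSS)
Full segments = floor(16384 / 1460)
Full segments = floor(11.2219) = 11

11


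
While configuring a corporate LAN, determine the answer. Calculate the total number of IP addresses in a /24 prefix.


Given: CIDR prefix /24
Host bits = 32 - 24 = 8
Total addresses = 2^8 = 256

256


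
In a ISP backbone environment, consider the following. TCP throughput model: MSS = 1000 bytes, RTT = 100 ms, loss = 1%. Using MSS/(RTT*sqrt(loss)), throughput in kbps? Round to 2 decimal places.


Given: MSS = 1000 bytes, RTT = 100 ms, loss = 1%
RTT in seconds = 100 / 1000 = 0.1
Loss rate = 1% = 0.01
sqrt(loss) = sqrt(0.01) = 0.1
Throughput (bytes/s) = 1000 / (0.1 * 0.1) = 100000.0000
Throughput (kbps) = 100000.0000 * 8 / 1000 = 800.000000 -> 800.00 kbps (2 dp)

800.00


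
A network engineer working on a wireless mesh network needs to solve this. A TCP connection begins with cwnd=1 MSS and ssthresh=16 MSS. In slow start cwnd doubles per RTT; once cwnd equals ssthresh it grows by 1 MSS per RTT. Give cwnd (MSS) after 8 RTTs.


RTT 0: cwnd = 1 MSS (initial)
RTT 1: cwnd = 2 MSS (slow start, doubled)
RTT 2: cwnd = 4 MSS (slow start, doubled)
RTT 3: cwnd = 8 MSS (slow start, doubled)
RTT 4: cwnd = 16 MSS (slow start, doubled)
RTT 5: cwnd = 17 MSS (congestion avoidance, +1)
RTT 6: cwnd = 18 MSS (congestion avoidance, +1)
RTT 7: cwnd = 19 MSS (congestion avoidance, +1)
RTT 8: cwnd = 20 MSS (congestion avoidance, +1)

20


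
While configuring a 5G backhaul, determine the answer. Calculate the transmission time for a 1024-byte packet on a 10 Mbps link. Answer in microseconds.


Given: packet = 1024 bytes, bandwidth = 10 Mbps
Packet in bits = 1024 * 8 = 8192 bits
Bandwidth = 10 * 10^6 = 10000000 bps
Time = 8192 / 10000000 seconds
Time in us = 8192 * 10^6 / 10000000 = 819.2

819.2


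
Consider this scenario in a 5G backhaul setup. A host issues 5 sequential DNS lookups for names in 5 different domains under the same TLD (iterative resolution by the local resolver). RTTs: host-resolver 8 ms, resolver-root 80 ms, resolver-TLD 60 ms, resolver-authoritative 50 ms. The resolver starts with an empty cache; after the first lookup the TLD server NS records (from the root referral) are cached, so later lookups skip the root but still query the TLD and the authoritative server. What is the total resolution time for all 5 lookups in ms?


Lookup 1 (cold cache): local + root + TLD + auth = 8 + 80 + 60 + 50 = 198 ms
Lookups 2..5 (TLD NS cached -> skip root; new domain -> still ask TLD and auth): local + TLD + auth = 8 + 60 + 50 = 118 ms each
Remaining 4 lookups: 4 * 118 = 472 ms
Total = 198 + 472 = 670 ms

670


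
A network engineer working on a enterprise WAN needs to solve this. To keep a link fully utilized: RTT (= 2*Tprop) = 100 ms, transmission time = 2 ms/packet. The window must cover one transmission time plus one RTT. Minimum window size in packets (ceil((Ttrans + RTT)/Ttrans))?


Given: Ttrans = 2 ms, RTT = 100 ms (= 2 * Tprop, Tprop = 50 ms)
Time until first ACK returns = Ttrans + RTT = 2 + 100 = 102 ms
Need W * Ttrans >= Ttrans + RTT  ->  W >= (Ttrans + RTT) / Ttrans
(Ttrans + RTT) / Ttrans = 102 / 2 = 51
W_min = ceil(51) = 51

51


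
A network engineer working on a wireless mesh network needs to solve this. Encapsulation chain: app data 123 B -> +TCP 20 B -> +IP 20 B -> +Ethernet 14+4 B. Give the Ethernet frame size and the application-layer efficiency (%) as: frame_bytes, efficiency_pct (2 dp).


TCP segment = 123 + 20 = 143 B
IP packet = 143 + 20 = 163 B
Ethernet frame = 163 + 14 + 4 = 181 B
Efficiency = app / frame = 123 / 181 = 0.679558 = 67.9558% -> 67.96% (2 dp)

181, 67.96


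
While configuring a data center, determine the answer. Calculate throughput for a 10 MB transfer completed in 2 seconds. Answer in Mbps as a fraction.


Given: file = 10 MB, time = 2 s
File in Mb = 10 * 8 = 80 Mb
Throughput = 80 / 2 Mbps
Throughput = 40 Mbps

40


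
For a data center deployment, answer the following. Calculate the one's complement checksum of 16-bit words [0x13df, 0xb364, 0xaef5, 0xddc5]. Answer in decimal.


Given words: [0x13df, 0xb364, 0xaef5, 0xddc5]
Step 1: Sum all words
Raw sum = 5087 + 45924 + 44789 + 56773 = 152573
Step 2: Fold carry: (21501 + 2) = 21503
One's complement = ~21503 & 0xFFFF = 44032

44032


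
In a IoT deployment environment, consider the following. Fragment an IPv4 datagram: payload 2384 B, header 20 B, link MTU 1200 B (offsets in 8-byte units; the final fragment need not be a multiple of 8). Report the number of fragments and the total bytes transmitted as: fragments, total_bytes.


Max data per non-final fragment = floor((MTU - header)/8)*8 = floor((1200 - 20)/8)*8 = floor(1180/8)*8 = 1176 B
Final fragment needs no 8-byte alignment: it can carry up to MTU - header = 1180 B
Non-final fragments needed = ceil((payload - 1180) / 1176) = ceil(1204/1176) = ceil(1.0238) = 2
Number of fragments = 2 + 1 = 3
Fragment sizes (data): 2 * 1176 B + 32 B (last, 32 <= 1180 OK)
Total bytes sent = payload + n_frags * header = 2384 + 3*20 = 2384 + 60 = 2444 B

3, 2444


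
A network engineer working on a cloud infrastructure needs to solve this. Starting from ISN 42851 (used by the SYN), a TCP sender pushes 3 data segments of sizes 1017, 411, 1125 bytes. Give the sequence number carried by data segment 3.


The SYN occupies sequence number ISN = 42851, so the first data byte is ISN + 1 = 42852.
SEQ of data segment i = (ISN + 1) + sum of payload sizes of segments 1..i-1.
Segment 1: SEQ = 42852, payload = 1017 bytes
Segment 2: SEQ = 43869, payload = 411 bytes
Segment 3: SEQ = 44280, payload = 1125 bytes
SEQ of segment 3 = 42852 + 1017 + 411 = 44280

44280


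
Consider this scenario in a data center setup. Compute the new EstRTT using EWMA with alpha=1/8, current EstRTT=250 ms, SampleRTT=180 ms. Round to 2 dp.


Given: EstRTT = 250 ms, SampleRTT = 180 ms, alpha = 1/8
New EstRTT = (1 - alpha) * EstRTT + alpha * SampleRTT
(7/8) * 250 = 218.75
(1/8) * 180 = 22.5
New EstRTT = 218.75 + 22.5 = 241.25 ms -> 241.25 ms (2 dp)

241.25


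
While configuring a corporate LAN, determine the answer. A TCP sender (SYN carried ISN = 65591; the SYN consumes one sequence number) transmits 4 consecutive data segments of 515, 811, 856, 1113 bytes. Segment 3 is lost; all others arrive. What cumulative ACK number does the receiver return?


SYN uses sequence number 65591; first data byte = ISN + 1 = 65592.
Segment 1: SEQ = 65592, len = 515 B, covers [65592, 66106]
Segment 2: SEQ = 66107, len = 811 B, covers [66107, 66917]
Segment 3: SEQ = 66918, len = 856 B, covers [66918, 67773] [LOST]
Segment 4: SEQ = 67774, len = 1113 B, covers [67774, 68886]
In-order data received: bytes [65592, 66917] (segments 1..2).
Segment 3 missing -> gap begins at byte 66918; later segments buffered out of order.
Cumulative ACK = next expected in-order byte = 65592 + 515 + 811 = 66918

66918


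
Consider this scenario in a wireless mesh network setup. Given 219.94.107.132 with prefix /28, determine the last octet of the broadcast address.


Given: IP = 219.94.107.132, prefix = /28
Host bits = 32 - 28 = 4
Network last octet = 132 AND mask = 128
Host part size = 2^4 - 1 = 15
Broadcast last octet = 128 OR 15 = 143

143


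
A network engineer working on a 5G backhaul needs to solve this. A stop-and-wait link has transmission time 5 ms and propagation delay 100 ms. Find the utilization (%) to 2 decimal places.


Given: Ttrans = 5 ms, Tprop = 100 ms
RTT = 2 * Tprop = 2 * 100 = 200 ms
U = Ttrans / (Ttrans + RTT)
U = 5 / (5 + 200)
U = 5 / 205 = 0.02439
U% = 2.44%

2.44


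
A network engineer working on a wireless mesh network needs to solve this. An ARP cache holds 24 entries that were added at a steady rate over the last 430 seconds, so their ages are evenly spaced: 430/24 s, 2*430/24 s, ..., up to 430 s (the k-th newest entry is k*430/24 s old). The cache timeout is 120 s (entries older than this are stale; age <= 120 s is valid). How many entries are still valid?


Ages are k * 430/24 s for k = 1..24 (spacing = 17.9167 s).
Entry k is valid iff k * 430/24 <= 120 iff k <= 24 * 120 / 430 = 6.6977
n_valid = floor(6.6977) = 6
(n_stale = 24 - 6 = 18)

6


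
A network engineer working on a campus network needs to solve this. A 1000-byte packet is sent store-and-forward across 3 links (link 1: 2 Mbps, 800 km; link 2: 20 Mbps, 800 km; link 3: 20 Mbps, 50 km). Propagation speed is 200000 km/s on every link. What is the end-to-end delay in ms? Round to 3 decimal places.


Packet = 1000 bytes = 8000 bits. Store-and-forward: sum (t_trans + t_prop) per link.
Link 1: t_trans = 8000/(2*10^6) s = 4.0000 ms; t_prop = 800/200000 s = 4.0000 ms; subtotal = 8.0000 ms
Link 2: t_trans = 8000/(20*10^6) s = 0.4000 ms; t_prop = 800/200000 s = 4.0000 ms; subtotal = 4.4000 ms
Link 3: t_trans = 8000/(20*10^6) s = 0.4000 ms; t_prop = 50/200000 s = 0.2500 ms; subtotal = 0.6500 ms
End-to-end = 8.0000 + 4.4000 + 0.6500 = 13.0500 ms -> 13.050 ms (3 dp)

13.050


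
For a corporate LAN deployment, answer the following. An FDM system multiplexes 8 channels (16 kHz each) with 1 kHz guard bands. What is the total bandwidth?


Given: 8 channels, 16 kHz each, guard = 1 kHz
Channel bandwidth = 8 * 16 = 128 kHz
Guard bands = 7 gaps * 1 kHz = 7 kHz
Total = 128 + 7 = 135 kHz

135


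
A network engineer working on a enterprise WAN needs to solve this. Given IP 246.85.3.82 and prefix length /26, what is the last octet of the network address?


Given: IP = 246.85.3.82, prefix = /26
Subnet mask = 255.255.255.192
Last octet of IP: 82
Last octet of mask: 192
Network last octet = 82 AND 192 = 64

64


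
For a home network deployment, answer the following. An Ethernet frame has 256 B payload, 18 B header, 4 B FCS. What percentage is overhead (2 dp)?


Given: payload = 256 B, header = 18 B, trailer = 4 B
Overhead bytes = header + trailer = 18 + 4 = 22
Total frame = payload + overhead = 256 + 22 = 278
Overhead % = 22 / 278 * 100 = 7.9137% -> 7.91% (2 dp)

7.91


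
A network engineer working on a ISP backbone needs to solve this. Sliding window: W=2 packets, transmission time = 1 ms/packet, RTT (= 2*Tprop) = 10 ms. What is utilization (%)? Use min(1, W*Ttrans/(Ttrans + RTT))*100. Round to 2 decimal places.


Given: W = 2, Ttrans = 1 ms, RTT = 10 ms (= 2 * Tprop, Tprop = 5 ms)
Cycle time = Ttrans + RTT = 1 + 10 = 11 ms (first packet sent until its ACK returns)
W * Ttrans = 2 * 1 = 2 ms of sending per cycle
W * Ttrans / (Ttrans + RTT) = 2 / 11 = 0.181818
U = min(1, 0.181818) = 0.181818
U% = 18.18%

18.18


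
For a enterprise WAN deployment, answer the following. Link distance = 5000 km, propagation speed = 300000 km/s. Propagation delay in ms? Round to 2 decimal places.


Given: distance = 5000 km, speed = 300000 km/s
Delay = distance / speed = 5000 / 300000 seconds
Delay in ms = 5000 * 1000 / 300000
Delay = 16.6667 ms
Rounded to 2 dp = 16.67 ms

16.67


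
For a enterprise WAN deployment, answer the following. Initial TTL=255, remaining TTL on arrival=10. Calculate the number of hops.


Given: initial TTL = 255, received TTL = 10
Hops = initial TTL - received TTL
Hops = 255 - 10 = 245

245


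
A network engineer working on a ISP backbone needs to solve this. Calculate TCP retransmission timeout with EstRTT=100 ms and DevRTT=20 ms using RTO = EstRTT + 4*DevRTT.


Given: EstRTT = 100 ms, DevRTT = 20 ms
Timeout = EstRTT + 4 * DevRTT
4 * DevRTT = 4 * 20 = 80
Timeout = 100 + 80 = 180 ms

180


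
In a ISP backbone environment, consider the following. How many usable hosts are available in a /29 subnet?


Given: subnet mask /29
Host bits = 32 - 29 = 3
Total addresses = 2^3 = 8
Usable hosts = 8 - 2 (network + broadcast) = 6

6


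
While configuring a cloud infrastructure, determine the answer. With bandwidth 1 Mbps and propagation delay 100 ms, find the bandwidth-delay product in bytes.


Given: bandwidth = 1 Mbps, delay = 100 ms
BDP in bits = 1 * 10^6 * 100 / 1000
BDP in bits = 100000
BDP in bytes = 100000 / 8 = 12500

12500


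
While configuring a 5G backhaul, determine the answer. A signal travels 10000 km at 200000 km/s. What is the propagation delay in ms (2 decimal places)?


Given: distance = 10000 km, speed = 200000 km/s
Delay = distance / speed = 10000 / 200000 seconds
Delay in ms = 10000 * 1000 / 200000
Delay = 50.0000 ms
Rounded to 2 dp = 50.00 ms

50.00


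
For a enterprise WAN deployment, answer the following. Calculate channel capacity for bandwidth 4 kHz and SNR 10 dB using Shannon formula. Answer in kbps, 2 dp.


Given: B = 4 kHz, SNR = 10 dB
SNR linear = 10^(10/10) = 10
1 + SNR = 11
log2(11) = 3.4594316186
C = 4 * 1000 * 3.4594316186 = 13837.7265 bps
C = 13.837726 kbps -> 13.84 kbps (2 dp)

13.84


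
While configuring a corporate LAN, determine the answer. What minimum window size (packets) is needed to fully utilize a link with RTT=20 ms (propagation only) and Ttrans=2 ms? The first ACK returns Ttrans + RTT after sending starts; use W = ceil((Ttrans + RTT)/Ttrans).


Given: Ttrans = 2 ms, RTT = 20 ms (= 2 * Tprop, Tprop = 10 ms)
Time until first ACK returns = Ttrans + RTT = 2 + 20 = 22 ms
Need W * Ttrans >= Ttrans + RTT  ->  W >= (Ttrans + RTT) / Ttrans
(Ttrans + RTT) / Ttrans = 22 / 2 = 11
W_min = ceil(11) = 11

11


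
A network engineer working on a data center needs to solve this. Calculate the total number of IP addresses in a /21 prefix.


Given: CIDR prefix /21
Host bits = 32 - 21 = 11
Total addresses = 2^11 = 2048

2048


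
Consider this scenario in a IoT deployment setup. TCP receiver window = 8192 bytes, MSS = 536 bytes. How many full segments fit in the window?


Given: RWND = 8192 bytes, MSS = 536 bytes
Full segments = floor(RWND / MSS)
Full segments = floor(8192 / 536)
Full segments = floor(15.2836) = 15

15


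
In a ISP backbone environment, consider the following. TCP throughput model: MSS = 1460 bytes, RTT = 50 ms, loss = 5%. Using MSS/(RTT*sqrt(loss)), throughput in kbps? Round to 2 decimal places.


Given: MSS = 1460 bytes, RTT = 50 ms, loss = 5%
RTT in seconds = 50 / 1000 = 0.05
Loss rate = 5% = 0.05
sqrt(loss) = sqrt(0.05) = 0.223606797750
Throughput (bytes/s) = 1460 / (0.05 * 0.223606797750) = 130586.3699
Throughput (kbps) = 130586.3699 * 8 / 1000 = 1044.690959 -> 1044.69 kbps (2 dp)

1044.69


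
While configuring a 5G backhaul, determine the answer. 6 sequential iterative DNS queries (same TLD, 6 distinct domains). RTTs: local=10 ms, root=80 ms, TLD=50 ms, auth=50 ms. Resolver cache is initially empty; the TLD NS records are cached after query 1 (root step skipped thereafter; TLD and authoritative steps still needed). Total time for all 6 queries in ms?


Lookup 1 (cold cache): local + root + TLD + auth = 10 + 80 + 50 + 50 = 190 ms
Lookups 2..6 (TLD NS cached -> skip root; new domain -> still ask TLD and auth): local + TLD + auth = 10 + 50 + 50 = 110 ms each
Remaining 5 lookups: 5 * 110 = 550 ms
Total = 190 + 550 = 740 ms

740


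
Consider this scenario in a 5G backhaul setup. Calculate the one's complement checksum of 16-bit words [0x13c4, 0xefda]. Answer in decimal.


Given words: [0x13c4, 0xefda]
Step 1: Sum all words
Raw sum = 5060 + 61402 = 66462
Step 2: Fold carry: (926 + 1) = 927
One's complement = ~927 & 0xFFFF = 64608

64608


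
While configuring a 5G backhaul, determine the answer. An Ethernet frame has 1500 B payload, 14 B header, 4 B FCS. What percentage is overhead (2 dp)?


Given: payload = 1500 B, header = 14 B, trailer = 4 B
Overhead bytes = header + trailer = 14 + 4 = 18
Total frame = payload + overhead = 1500 + 18 = 1518
Overhead % = 18 / 1518 * 100 = 1.1858% -> 1.19% (2 dp)

1.19


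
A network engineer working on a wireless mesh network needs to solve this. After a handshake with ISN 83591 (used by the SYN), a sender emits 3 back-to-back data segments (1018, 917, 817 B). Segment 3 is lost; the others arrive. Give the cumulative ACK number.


SYN uses sequence number 83591; first data byte = ISN + 1 = 83592.
Segment 1: SEQ = 83592, len = 1018 B, covers [83592, 84609]
Segment 2: SEQ = 84610, len = 917 B, covers [84610, 85526]
Segment 3: SEQ = 85527, len = 817 B, covers [85527, 86343] [LOST]
In-order data received: bytes [83592, 85526] (segments 1..2).
Segment 3 missing -> gap begins at byte 85527.
Cumulative ACK = next expected in-order byte = 83592 + 1018 + 917 = 85527

85527


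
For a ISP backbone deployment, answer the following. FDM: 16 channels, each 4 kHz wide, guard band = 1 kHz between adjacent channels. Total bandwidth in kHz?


Given: 16 channels, 4 kHz each, guard = 1 kHz
Channel bandwidth = 16 * 4 = 64 kHz
Guard bands = 15 gaps * 1 kHz = 15 kHz
Total = 64 + 15 = 79 kHz

79


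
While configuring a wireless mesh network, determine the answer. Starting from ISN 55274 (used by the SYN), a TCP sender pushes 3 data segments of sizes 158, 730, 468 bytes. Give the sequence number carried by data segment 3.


The SYN occupies sequence number ISN = 55274, so the first data byte is ISN + 1 = 55275.
SEQ of data segment i = (ISN + 1) + sum of payload sizes of segments 1..i-1.
Segment 1: SEQ = 55275, payload = 158 bytes
Segment 2: SEQ = 55433, payload = 730 bytes
Segment 3: SEQ = 56163, payload = 468 bytes
SEQ of segment 3 = 55275 + 158 + 730 = 56163

56163


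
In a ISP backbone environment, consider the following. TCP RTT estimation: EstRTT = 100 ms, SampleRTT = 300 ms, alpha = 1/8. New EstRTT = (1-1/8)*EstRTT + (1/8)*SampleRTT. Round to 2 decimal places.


Given: EstRTT = 100 ms, SampleRTT = 300 ms, alpha = 1/8
New EstRTT = (1 - alpha) * EstRTT + alpha * SampleRTT
(7/8) * 100 = 87.5
(1/8) * 300 = 37.5
New EstRTT = 87.5 + 37.5 = 125 ms -> 125.00 ms (2 dp)

125.00


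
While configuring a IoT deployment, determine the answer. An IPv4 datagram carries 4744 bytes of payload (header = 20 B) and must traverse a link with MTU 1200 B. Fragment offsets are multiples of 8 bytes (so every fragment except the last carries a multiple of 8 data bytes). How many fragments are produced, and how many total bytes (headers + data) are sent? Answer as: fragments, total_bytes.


Max data per non-final fragment = floor((MTU - header)/8)*8 = floor((1200 - 20)/8)*8 = floor(1180/8)*8 = 1176 B
Final fragment needs no 8-byte alignment: it can carry up to MTU - header = 1180 B
Non-final fragments needed = ceil((payload - 1180) / 1176) = ceil(3564/1176) = ceil(3.0306) = 4
Number of fragments = 4 + 1 = 5
Fragment sizes (data): 4 * 1176 B + 40 B (last, 40 <= 1180 OK)
Total bytes sent = payload + n_frags * header = 4744 + 5*20 = 4744 + 100 = 4844 B

5, 4844


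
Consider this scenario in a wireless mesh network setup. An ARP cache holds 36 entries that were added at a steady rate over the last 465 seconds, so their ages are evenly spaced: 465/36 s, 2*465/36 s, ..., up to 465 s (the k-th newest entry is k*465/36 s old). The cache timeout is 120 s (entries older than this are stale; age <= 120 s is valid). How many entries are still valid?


Ages are k * 465/36 s for k = 1..36 (spacing = 12.9167 s).
Entry k is valid iff k * 465/36 <= 120 iff k <= 36 * 120 / 465 = 9.2903
n_valid = floor(9.2903) = 9
(n_stale = 36 - 9 = 27)

9


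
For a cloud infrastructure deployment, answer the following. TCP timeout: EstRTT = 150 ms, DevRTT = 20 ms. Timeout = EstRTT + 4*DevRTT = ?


Given: EstRTT = 150 ms, DevRTT = 20 ms
Timeout = EstRTT + 4 * DevRTT
4 * DevRTT = 4 * 20 = 80
Timeout = 150 + 80 = 230 ms

230


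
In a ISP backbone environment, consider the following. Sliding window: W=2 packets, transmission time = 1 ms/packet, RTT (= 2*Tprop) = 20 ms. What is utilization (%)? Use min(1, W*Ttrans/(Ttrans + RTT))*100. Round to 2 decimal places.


Given: W = 2, Ttrans = 1 ms, RTT = 20 ms (= 2 * Tprop, Tprop = 10 ms)
Cycle time = Ttrans + RTT = 1 + 20 = 21 ms (first packet sent until its ACK returns)
W * Ttrans = 2 * 1 = 2 ms of sending per cycle
W * Ttrans / (Ttrans + RTT) = 2 / 21 = 0.095238
U = min(1, 0.095238) = 0.095238
U% = 9.52%

9.52


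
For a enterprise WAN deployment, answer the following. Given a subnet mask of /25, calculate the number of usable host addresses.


Given: subnet mask /25
Host bits = 32 - 25 = 7
Total addresses = 2^7 = 128
Usable hosts = 128 - 2 (network + broadcast) = 126

126


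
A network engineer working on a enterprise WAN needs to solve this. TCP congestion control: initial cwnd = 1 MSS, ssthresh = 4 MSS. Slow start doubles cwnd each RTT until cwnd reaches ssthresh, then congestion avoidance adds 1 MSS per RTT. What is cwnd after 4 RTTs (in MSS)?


RTT 0: cwnd = 1 MSS (initial)
RTT 1: cwnd = 2 MSS (slow start, doubled)
RTT 2: cwnd = 4 MSS (slow start, doubled)
RTT 3: cwnd = 5 MSS (congestion avoidance, +1)
RTT 4: cwnd = 6 MSS (congestion avoidance, +1)

6


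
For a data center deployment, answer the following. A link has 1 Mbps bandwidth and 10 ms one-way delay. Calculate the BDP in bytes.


Given: bandwidth = 1 Mbps, delay = 10 ms
BDP in bits = 1 * 10^6 * 10 / 1000
BDP in bits = 10000
BDP in bytes = 10000 / 8 = 1250

1250


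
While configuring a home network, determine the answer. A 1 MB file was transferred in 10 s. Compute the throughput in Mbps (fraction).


Given: file = 1 MB, time = 10 s
File in Mb = 1 * 8 = 8 Mb
Throughput = 8 / 10 Mbps
Throughput = 4/5 Mbps

4/5


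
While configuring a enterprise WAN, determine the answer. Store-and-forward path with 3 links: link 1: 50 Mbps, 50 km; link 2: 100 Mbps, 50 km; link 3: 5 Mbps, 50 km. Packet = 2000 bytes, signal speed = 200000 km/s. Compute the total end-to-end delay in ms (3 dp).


Packet = 2000 bytes = 16000 bits. Store-and-forward: sum (t_trans + t_prop) per link.
Link 1: t_trans = 16000/(50*10^6) s = 0.3200 ms; t_prop = 50/200000 s = 0.2500 ms; subtotal = 0.5700 ms
Link 2: t_trans = 16000/(100*10^6) s = 0.1600 ms; t_prop = 50/200000 s = 0.2500 ms; subtotal = 0.4100 ms
Link 3: t_trans = 16000/(5*10^6) s = 3.2000 ms; t_prop = 50/200000 s = 0.2500 ms; subtotal = 3.4500 ms
End-to-end = 0.5700 + 0.4100 + 3.4500 = 4.4300 ms -> 4.430 ms (3 dp)

4.430


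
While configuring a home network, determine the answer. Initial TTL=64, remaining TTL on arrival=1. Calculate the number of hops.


Given: initial TTL = 64, received TTL = 1
Hops = initial TTL - received TTL
Hops = 64 - 1 = 63

63


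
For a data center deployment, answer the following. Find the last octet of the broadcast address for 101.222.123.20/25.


Given: IP = 101.222.123.20, prefix = /25
Host bits = 32 - 25 = 7
Network last octet = 20 AND mask = 0
Host part size = 2^7 - 1 = 127
Broadcast last octet = 0 OR 127 = 127

127


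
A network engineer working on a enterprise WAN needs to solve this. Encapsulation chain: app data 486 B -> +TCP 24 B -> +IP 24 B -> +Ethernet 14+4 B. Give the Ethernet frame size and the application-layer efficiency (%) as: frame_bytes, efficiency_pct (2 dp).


TCP segment = 486 + 24 = 510 B
IP packet = 510 + 24 = 534 B
Ethernet frame = 534 + 14 + 4 = 552 B
Efficiency = app / frame = 486 / 552 = 0.880435 = 88.0435% -> 88.04% (2 dp)

552, 88.04


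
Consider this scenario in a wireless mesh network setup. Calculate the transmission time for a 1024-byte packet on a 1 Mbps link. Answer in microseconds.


Given: packet = 1024 bytes, bandwidth = 1 Mbps
Packet in bits = 1024 * 8 = 8192 bits
Bandwidth = 1 * 10^6 = 1000000 bps
Time = 8192 / 1000000 seconds
Time in us = 8192 * 10^6 / 1000000 = 8192

8192


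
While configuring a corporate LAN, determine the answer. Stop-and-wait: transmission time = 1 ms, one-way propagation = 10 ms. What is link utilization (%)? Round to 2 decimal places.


Given: Ttrans = 1 ms, Tprop = 10 ms
RTT = 2 * Tprop = 2 * 10 = 20 ms
U = Ttrans / (Ttrans + RTT)
U = 1 / (1 + 20)
U = 1 / 21 = 0.047619
U% = 4.76%

4.76


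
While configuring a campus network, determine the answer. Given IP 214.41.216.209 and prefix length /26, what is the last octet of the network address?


Given: IP = 214.41.216.209, prefix = /26
Subnet mask = 255.255.255.192
Last octet of IP: 209
Last octet of mask: 192
Network last octet = 209 AND 192 = 192

192


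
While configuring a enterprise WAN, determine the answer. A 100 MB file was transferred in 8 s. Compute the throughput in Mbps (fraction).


Given: file = 100 MB, time = 8 s
File in Mb = 100 * 8 = 800 Mb
Throughput = 800 / 8 Mbps
Throughput = 100 Mbps

100


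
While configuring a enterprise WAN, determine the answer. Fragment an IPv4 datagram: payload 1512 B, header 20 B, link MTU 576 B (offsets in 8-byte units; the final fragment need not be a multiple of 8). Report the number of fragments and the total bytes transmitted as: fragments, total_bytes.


Max data per non-final fragment = floor((MTU - header)/8)*8 = floor((576 - 20)/8)*8 = floor(556/8)*8 = 552 B
Final fragment needs no 8-byte alignment: it can carry up to MTU - header = 556 B
Non-final fragments needed = ceil((payload - 556) / 552) = ceil(956/552) = ceil(1.7319) = 2
Number of fragments = 2 + 1 = 3
Fragment sizes (data): 2 * 552 B + 408 B (last, 408 <= 556 OK)
Total bytes sent = payload + n_frags * header = 1512 + 3*20 = 1512 + 60 = 1572 B

3, 1572


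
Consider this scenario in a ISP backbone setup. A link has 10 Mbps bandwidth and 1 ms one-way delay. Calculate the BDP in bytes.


Given: bandwidth = 10 Mbps, delay = 1 ms
BDP in bits = 10 * 10^6 * 1 / 1000
BDP in bits = 10000
BDP in bytes = 10000 / 8 = 1250

1250


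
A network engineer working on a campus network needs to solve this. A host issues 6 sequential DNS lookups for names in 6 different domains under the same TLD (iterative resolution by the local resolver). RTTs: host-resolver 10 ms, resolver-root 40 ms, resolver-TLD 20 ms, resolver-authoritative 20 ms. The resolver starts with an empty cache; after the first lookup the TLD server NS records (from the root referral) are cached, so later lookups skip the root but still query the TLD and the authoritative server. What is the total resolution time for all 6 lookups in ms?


Lookup 1 (cold cache): local + root + TLD + auth = 10 + 40 + 20 + 20 = 90 ms
Lookups 2..6 (TLD NS cached -> skip root; new domain -> still ask TLD and auth): local + TLD + auth = 10 + 20 + 20 = 50 ms each
Remaining 5 lookups: 5 * 50 = 250 ms
Total = 90 + 250 = 340 ms

340


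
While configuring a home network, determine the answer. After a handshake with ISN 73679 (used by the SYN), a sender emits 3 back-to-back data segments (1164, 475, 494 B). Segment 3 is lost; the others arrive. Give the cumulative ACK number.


SYN uses sequence number 73679; first data byte = ISN + 1 = 73680.
Segment 1: SEQ = 73680, len = 1164 B, covers [73680, 74843]
Segment 2: SEQ = 74844, len = 475 B, covers [74844, 75318]
Segment 3: SEQ = 75319, len = 494 B, covers [75319, 75812] [LOST]
In-order data received: bytes [73680, 75318] (segments 1..2).
Segment 3 missing -> gap begins at byte 75319.
Cumulative ACK = next expected in-order byte = 73680 + 1164 + 475 = 75319

75319


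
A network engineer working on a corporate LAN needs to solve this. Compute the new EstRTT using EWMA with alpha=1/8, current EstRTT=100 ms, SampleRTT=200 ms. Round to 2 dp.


Given: EstRTT = 100 ms, SampleRTT = 200 ms, alpha = 1/8
New EstRTT = (1 - alpha) * EstRTT + alpha * SampleRTT
(7/8) * 100 = 87.5
(1/8) * 200 = 25
New EstRTT = 87.5 + 25 = 112.5 ms -> 112.50 ms (2 dp)

112.50


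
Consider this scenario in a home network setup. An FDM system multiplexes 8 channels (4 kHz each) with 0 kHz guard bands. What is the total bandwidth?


Given: 8 channels, 4 kHz each, guard = 0 kHz
Channel bandwidth = 8 * 4 = 32 kHz
Guard bands = 7 gaps * 0 kHz = 0 kHz
Total = 32 + 0 = 32 kHz

32


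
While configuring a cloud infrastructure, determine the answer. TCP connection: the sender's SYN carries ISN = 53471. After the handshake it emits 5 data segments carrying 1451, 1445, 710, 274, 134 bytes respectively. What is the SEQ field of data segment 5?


The SYN occupies sequence number ISN = 53471, so the first data byte is ISN + 1 = 53472.
SEQ of data segment i = (ISN + 1) + sum of payload sizes of segments 1..i-1.
Segment 1: SEQ = 53472, payload = 1451 bytes
Segment 2: SEQ = 54923, payload = 1445 bytes
Segment 3: SEQ = 56368, payload = 710 bytes
Segment 4: SEQ = 57078, payload = 274 bytes
Segment 5: SEQ = 57352, payload = 134 bytes
SEQ of segment 5 = 53472 + 1451 + 1445 + 710 + 274 = 57352

57352


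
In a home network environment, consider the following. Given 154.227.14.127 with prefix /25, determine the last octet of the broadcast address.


Given: IP = 154.227.14.127, prefix = /25
Host bits = 32 - 25 = 7
Network last octet = 127 AND mask = 0
Host part size = 2^7 - 1 = 127
Broadcast last octet = 0 OR 127 = 127

127


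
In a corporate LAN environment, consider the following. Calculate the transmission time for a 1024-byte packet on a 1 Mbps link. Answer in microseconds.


Given: packet = 1024 bytes, bandwidth = 1 Mbps
Packet in bits = 1024 * 8 = 8192 bits
Bandwidth = 1 * 10^6 = 1000000 bps
Time = 8192 / 1000000 seconds
Time in us = 8192 * 10^6 / 1000000 = 8192

8192


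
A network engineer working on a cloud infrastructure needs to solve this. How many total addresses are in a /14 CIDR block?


Given: CIDR prefix /14
Host bits = 32 - 14 = 18
Total addresses = 2^18 = 262144

262144


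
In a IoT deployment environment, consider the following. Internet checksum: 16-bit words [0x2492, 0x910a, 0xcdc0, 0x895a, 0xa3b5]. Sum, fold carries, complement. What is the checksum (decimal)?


Given words: [0x2492, 0x910a, 0xcdc0, 0x895a, 0xa3b5]
Step 1: Sum all words
Raw sum = 9362 + 37130 + 52672 + 35162 + 41909 = 176235
Step 2: Fold carry: (45163 + 2) = 45165
One's complement = ~45165 & 0xFFFF = 20370

20370


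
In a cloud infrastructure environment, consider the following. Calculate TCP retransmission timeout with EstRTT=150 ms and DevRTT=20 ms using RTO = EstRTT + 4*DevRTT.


Given: EstRTT = 150 ms, DevRTT = 20 ms
Timeout = EstRTT + 4 * DevRTT
4 * DevRTT = 4 * 20 = 80
Timeout = 150 + 80 = 230 ms

230


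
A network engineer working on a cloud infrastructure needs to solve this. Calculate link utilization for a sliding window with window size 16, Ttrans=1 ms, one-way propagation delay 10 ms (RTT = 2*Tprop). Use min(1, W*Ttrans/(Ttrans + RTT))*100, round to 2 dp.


Given: W = 16, Ttrans = 1 ms, RTT = 20 ms (= 2 * Tprop, Tprop = 10 ms)
Cycle time = Ttrans + RTT = 1 + 20 = 21 ms (first packet sent until its ACK returns)
W * Ttrans = 16 * 1 = 16 ms of sending per cycle
W * Ttrans / (Ttrans + RTT) = 16 / 21 = 0.761905
U = min(1, 0.761905) = 0.761905
U% = 76.19%

76.19
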